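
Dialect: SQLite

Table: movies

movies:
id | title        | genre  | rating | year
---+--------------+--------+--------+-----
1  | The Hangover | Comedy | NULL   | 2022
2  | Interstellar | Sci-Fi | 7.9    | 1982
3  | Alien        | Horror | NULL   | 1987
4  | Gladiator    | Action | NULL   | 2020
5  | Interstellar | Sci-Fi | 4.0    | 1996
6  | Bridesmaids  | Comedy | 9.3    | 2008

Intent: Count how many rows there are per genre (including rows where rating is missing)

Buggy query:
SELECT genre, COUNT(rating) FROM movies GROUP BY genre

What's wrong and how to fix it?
Bug: COUNT(rating) skips NULLs, so groups with missing rating are undercounted

Fix: Replace COUNT(rating) with COUNT(*)

Corrected query:
SELECT genre, COUNT(*) FROM movies GROUP BY genre

Result:
genre  | COUNT(*)
-------+---------
Action | 1       
Comedy | 2       
Horror | 1       
Sci-Fi | 2       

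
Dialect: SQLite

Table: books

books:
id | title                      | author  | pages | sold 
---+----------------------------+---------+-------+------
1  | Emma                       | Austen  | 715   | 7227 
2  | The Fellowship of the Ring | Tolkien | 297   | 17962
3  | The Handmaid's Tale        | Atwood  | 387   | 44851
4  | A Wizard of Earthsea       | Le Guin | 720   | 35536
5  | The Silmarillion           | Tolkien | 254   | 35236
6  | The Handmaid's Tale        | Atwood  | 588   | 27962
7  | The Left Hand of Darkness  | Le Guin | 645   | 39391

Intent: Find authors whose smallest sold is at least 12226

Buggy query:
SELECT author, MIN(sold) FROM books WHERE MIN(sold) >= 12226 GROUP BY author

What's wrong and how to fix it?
Bug: Aggregates like MIN are computed per group after WHERE runs

Fix: Use HAVING for the per-group MIN condition

Corrected query:
SELECT author, MIN(sold) FROM books GROUP BY author HAVING MIN(sold) >= 12226

Result:
author  | MIN(sold)
--------+----------
Atwood  | 27962    
Le Guin | 35536    
Tolkien | 17962    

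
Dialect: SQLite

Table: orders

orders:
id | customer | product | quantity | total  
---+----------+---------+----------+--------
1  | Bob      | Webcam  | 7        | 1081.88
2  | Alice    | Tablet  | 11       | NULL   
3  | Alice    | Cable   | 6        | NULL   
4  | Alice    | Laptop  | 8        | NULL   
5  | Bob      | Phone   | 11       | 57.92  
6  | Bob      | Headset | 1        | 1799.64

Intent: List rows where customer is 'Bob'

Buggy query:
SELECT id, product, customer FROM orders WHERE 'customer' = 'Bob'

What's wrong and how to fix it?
Bug: 'customer' in single quotes is a string literal, not the column; the comparison is literal-vs-literal and never true

Fix: Remove the quotes around the column name (or use double quotes for an identifier)

Corrected query:
SELECT id, product, customer FROM orders WHERE customer = 'Bob'

Result:
id | product | customer
---+---------+---------
1  | Webcam  | Bob     
5  | Phone   | Bob     
6  | Headset | Bob     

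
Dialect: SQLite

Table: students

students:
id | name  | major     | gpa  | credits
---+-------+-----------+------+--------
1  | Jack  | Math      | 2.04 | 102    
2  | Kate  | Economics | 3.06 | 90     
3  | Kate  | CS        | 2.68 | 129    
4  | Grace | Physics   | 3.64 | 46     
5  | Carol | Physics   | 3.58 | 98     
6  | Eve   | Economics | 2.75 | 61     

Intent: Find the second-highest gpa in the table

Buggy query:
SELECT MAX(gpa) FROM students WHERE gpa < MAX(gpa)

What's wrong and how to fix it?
Bug: The inner MAX is an aggregate inside WHERE, which is not allowed

Fix: Compute the overall MAX in a subquery, then take MAX of rows below it

Corrected query:
SELECT MAX(gpa) FROM students WHERE gpa < (SELECT MAX(gpa) FROM students)

Result:
MAX(gpa)
--------
3.58    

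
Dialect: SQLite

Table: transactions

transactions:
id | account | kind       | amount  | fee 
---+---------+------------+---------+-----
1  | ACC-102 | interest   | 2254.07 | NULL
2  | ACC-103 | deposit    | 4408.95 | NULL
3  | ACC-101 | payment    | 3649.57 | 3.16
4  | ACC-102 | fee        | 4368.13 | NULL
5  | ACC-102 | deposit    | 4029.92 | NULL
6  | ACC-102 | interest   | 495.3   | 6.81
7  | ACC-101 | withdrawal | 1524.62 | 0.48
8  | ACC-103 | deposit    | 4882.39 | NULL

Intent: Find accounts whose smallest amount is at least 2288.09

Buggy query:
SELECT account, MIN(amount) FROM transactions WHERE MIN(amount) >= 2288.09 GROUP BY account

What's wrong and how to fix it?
Bug: MIN() in WHERE is a misuse of aggregate

Fix: Use HAVING for the per-group MIN condition

Corrected query:
SELECT account, MIN(amount) FROM transactions GROUP BY account HAVING MIN(amount) >= 2288.09

Result:
account | MIN(amount)
--------+------------
ACC-103 | 4408.95    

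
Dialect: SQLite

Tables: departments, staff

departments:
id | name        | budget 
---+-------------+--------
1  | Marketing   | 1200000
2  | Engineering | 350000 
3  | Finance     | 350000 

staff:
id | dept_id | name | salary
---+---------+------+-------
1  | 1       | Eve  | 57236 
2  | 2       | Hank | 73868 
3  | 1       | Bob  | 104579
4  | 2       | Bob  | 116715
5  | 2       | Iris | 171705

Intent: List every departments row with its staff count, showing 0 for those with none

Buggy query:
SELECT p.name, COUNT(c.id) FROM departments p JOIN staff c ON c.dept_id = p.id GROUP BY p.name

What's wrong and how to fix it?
Bug: An inner join excludes parents with zero children

Fix: Switch to LEFT JOIN to retain unmatched parent rows

Corrected query:
SELECT p.name, COUNT(c.id) FROM departments p LEFT JOIN staff c ON c.dept_id = p.id GROUP BY p.name

Result:
name        | COUNT(c.id)
------------+------------
Engineering | 3          
Finance     | 0          
Marketing   | 2          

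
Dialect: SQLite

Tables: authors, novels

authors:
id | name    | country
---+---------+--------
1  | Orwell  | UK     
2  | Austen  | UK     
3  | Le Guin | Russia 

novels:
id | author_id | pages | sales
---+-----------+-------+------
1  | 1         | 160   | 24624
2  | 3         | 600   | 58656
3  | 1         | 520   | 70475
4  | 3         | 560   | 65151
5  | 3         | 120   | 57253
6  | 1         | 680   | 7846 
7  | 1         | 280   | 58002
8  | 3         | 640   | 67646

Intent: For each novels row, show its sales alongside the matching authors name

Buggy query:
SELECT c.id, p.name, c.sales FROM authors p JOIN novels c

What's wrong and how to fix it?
Bug: Missing join condition: each novels row is matched to all authors rows instead of just its own

Fix: Add ON c.author_id = p.id to the JOIN

Corrected query:
SELECT c.id, p.name, c.sales FROM authors p JOIN novels c ON c.author_id = p.id

Result:
id | name    | sales
---+---------+------
1  | Orwell  | 24624
2  | Le Guin | 58656
3  | Orwell  | 70475
4  | Le Guin | 65151
5  | Le Guin | 57253
6  | Orwell  | 7846 
7  | Orwell  | 58002
8  | Le Guin | 67646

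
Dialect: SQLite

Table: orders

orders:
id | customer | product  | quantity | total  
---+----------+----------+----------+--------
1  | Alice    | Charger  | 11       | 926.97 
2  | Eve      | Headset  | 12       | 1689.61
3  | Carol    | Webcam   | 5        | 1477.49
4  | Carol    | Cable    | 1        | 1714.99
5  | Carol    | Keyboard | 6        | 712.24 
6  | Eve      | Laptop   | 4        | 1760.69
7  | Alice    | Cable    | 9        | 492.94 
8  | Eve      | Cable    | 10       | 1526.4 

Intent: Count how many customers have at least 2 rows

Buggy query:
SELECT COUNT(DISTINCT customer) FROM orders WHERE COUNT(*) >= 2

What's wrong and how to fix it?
Bug: COUNT(*) cannot appear in WHERE; the per-group count doesn't exist yet

Fix: Group first with HAVING COUNT(*) >= 2, then COUNT the resulting groups

Corrected query:
SELECT COUNT(*) FROM (SELECT customer FROM orders GROUP BY customer HAVING COUNT(*) >= 2)

Result:
COUNT(*)
--------
3       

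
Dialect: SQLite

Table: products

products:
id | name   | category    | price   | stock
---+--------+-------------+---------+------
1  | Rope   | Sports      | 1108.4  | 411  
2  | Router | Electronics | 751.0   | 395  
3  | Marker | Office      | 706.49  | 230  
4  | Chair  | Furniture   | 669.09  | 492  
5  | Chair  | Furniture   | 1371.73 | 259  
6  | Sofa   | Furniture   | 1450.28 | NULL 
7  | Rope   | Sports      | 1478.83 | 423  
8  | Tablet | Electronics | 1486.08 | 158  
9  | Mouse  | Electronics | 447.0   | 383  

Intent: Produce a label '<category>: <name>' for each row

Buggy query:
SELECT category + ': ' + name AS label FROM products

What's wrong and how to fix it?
Bug: '+' is numeric addition; on text columns SQLite converts them to 0 instead of concatenating

Fix: Replace + with || to concatenate text

Corrected query:
SELECT category || ': ' || name AS label FROM products

Result:
label              
-------------------
Sports: Rope       
Electronics: Router
Office: Marker     
Furniture: Chair   
Furniture: Chair   
Furniture: Sofa    
Sports: Rope       
Electronics: Tablet
Electronics: Mouse 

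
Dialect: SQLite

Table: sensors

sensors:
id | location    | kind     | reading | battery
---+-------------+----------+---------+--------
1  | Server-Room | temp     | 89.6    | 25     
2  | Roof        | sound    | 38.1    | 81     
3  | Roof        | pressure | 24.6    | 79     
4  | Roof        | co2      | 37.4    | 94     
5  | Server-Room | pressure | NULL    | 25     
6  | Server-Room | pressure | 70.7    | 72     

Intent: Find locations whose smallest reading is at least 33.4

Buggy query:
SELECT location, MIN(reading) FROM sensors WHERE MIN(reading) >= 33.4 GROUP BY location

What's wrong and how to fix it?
Bug: Aggregates like MIN are computed per group after WHERE runs

Fix: Replace WHERE with HAVING after the GROUP BY

Corrected query:
SELECT location, MIN(reading) FROM sensors GROUP BY location HAVING MIN(reading) >= 33.4

Result:
location    | MIN(reading)
------------+-------------
Server-Room | 70.7        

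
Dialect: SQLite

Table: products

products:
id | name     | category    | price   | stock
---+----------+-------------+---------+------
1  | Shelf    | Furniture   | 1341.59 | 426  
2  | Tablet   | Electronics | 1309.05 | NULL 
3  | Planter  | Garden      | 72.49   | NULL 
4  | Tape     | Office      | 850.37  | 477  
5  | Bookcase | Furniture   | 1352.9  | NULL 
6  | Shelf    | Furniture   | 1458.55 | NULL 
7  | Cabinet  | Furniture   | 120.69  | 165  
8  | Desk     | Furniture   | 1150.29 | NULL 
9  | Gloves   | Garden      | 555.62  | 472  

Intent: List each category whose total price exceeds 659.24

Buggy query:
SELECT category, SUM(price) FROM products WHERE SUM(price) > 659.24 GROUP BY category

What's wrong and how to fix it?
Bug: WHERE runs before GROUP BY, so aggregates aren't available there

Fix: Use HAVING (which filters groups after aggregation) instead of WHERE

Corrected query:
SELECT category, SUM(price) FROM products GROUP BY category HAVING SUM(price) > 659.24

Result:
category    | SUM(price)
------------+-----------
Electronics | 1309.05   
Furniture   | 5424.02   
Office      | 850.37    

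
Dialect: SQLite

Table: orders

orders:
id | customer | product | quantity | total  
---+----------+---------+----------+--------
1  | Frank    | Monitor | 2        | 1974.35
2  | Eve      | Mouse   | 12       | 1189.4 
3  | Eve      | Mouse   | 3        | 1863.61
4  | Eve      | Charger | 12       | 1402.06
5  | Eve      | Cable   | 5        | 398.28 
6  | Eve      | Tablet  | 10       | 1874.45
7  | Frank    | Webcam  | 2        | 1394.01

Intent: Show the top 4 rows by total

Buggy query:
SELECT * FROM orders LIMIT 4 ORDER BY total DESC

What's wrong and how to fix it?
Bug: ORDER BY cannot follow LIMIT; LIMIT is the final clause

Fix: Swap the clauses: ORDER BY first, then LIMIT

Corrected query:
SELECT * FROM orders ORDER BY total DESC LIMIT 4

Result:
id | customer | product | quantity | total  
---+----------+---------+----------+--------
1  | Frank    | Monitor | 2        | 1974.35
6  | Eve      | Tablet  | 10       | 1874.45
3  | Eve      | Mouse   | 3        | 1863.61
4  | Eve      | Charger | 12       | 1402.06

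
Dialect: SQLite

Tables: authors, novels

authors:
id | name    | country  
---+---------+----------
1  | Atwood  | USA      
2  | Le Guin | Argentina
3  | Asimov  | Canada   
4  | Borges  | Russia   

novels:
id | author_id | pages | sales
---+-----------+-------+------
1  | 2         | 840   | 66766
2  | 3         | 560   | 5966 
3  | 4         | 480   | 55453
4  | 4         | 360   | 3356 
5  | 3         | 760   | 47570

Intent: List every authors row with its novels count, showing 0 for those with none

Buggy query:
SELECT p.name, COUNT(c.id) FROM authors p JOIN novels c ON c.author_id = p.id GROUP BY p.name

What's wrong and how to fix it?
Bug: An inner join excludes parents with zero children

Fix: Switch to LEFT JOIN to retain unmatched parent rows

Corrected query:
SELECT p.name, COUNT(c.id) FROM authors p LEFT JOIN novels c ON c.author_id = p.id GROUP BY p.name

Result:
name    | COUNT(c.id)
--------+------------
Asimov  | 2          
Atwood  | 0          
Borges  | 2          
Le Guin | 1          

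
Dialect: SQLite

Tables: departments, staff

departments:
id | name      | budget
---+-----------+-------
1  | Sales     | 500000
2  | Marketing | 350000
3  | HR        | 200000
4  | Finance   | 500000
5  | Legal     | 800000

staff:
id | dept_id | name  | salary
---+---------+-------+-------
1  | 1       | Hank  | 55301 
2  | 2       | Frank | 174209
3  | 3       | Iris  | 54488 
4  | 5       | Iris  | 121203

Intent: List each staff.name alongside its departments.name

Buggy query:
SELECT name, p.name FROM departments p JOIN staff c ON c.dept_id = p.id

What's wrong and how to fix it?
Bug: Both tables have a 'name' column; the unqualified reference is ambiguous

Fix: Qualify the column with its table alias (c.name)

Corrected query:
SELECT c.name, p.name FROM departments p JOIN staff c ON c.dept_id = p.id

Result:
name  | name     
------+----------
Hank  | Sales    
Frank | Marketing
Iris  | HR       
Iris  | Legal    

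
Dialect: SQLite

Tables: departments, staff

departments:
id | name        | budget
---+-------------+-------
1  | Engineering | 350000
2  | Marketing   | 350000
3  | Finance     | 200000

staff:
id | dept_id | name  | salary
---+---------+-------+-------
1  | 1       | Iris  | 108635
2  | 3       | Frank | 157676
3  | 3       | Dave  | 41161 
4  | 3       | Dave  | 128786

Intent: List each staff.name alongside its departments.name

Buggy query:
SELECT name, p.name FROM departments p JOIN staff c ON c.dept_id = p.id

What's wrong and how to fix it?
Bug: 'name' exists in both joined tables, so the database can't tell which one is meant

Fix: Qualify the column with its table alias (c.name)

Corrected query:
SELECT c.name, p.name FROM departments p JOIN staff c ON c.dept_id = p.id

Result:
name  | name       
------+------------
Iris  | Engineering
Frank | Finance    
Dave  | Finance    
Dave  | Finance    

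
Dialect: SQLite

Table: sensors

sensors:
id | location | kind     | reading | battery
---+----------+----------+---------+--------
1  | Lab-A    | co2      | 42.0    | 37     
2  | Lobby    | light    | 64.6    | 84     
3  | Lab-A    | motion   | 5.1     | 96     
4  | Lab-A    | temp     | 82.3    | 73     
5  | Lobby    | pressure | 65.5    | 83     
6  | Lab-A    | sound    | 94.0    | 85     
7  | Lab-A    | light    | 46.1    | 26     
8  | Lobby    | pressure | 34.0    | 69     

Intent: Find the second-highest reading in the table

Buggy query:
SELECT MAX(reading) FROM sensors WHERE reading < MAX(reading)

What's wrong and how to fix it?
Bug: The inner MAX is an aggregate inside WHERE, which is not allowed

Fix: Put the inner MAX in a scalar subquery

Corrected query:
SELECT MAX(reading) FROM sensors WHERE reading < (SELECT MAX(reading) FROM sensors)

Result:
MAX(reading)
------------
82.3        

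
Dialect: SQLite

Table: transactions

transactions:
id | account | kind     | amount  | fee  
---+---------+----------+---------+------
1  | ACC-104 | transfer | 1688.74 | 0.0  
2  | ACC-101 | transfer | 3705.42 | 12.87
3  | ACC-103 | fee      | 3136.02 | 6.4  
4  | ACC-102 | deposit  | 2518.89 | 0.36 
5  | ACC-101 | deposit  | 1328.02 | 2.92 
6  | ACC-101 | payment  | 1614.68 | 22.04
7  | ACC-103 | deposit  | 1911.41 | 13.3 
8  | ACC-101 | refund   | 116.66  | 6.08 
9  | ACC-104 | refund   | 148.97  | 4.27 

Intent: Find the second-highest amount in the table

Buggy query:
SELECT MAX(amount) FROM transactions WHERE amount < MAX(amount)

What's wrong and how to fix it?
Bug: MAX(amount) on the right of the comparison is an aggregate-in-WHERE error

Fix: Compute the overall MAX in a subquery, then take MAX of rows below it

Corrected query:
SELECT MAX(amount) FROM transactions WHERE amount < (SELECT MAX(amount) FROM transactions)

Result:
MAX(amount)
-----------
3136.02    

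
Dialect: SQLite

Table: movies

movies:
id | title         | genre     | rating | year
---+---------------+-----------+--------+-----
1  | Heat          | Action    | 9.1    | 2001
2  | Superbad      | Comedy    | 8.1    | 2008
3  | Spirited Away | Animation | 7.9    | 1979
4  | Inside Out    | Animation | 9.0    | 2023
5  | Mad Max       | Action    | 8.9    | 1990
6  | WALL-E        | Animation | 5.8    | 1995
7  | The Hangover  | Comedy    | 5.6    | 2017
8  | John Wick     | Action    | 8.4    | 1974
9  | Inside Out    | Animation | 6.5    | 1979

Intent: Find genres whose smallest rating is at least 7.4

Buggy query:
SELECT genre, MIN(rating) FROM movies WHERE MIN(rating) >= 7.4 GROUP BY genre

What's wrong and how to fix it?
Bug: Aggregates like MIN are computed per group after WHERE runs

Fix: Use HAVING for the per-group MIN condition

Corrected query:
SELECT genre, MIN(rating) FROM movies GROUP BY genre HAVING MIN(rating) >= 7.4

Result:
genre  | MIN(rating)
-------+------------
Action | 8.4        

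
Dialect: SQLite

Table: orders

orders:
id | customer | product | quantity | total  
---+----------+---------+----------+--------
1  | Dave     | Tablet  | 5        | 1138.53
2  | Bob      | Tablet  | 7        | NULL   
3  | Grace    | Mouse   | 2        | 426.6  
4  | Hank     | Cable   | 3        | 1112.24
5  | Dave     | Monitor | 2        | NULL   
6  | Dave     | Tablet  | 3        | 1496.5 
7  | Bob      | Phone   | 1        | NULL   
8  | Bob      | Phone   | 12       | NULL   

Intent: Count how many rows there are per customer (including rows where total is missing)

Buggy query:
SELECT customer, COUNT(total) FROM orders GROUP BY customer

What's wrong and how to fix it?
Bug: COUNT(column) counts non-NULL values only; rows with NULL total aren't counted

Fix: Use COUNT(*) to count all rows regardless of NULL

Corrected query:
SELECT customer, COUNT(*) FROM orders GROUP BY customer

Result:
customer | COUNT(*)
---------+---------
Bob      | 3       
Dave     | 3       
Grace    | 1       
Hank     | 1       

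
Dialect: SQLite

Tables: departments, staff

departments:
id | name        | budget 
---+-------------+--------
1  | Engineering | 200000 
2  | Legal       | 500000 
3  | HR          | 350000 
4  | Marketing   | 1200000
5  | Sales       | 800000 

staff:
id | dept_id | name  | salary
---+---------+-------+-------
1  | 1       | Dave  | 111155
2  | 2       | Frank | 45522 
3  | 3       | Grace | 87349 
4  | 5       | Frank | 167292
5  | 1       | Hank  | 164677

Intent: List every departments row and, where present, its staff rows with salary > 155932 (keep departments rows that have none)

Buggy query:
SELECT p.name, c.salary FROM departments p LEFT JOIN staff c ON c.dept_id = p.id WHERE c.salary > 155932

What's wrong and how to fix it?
Bug: A WHERE condition on the right-hand table after LEFT JOIN drops unmatched parents

Fix: Put 'c.salary > 155932' in the JOIN's ON clause instead of WHERE

Corrected query:
SELECT p.name, c.salary FROM departments p LEFT JOIN staff c ON c.dept_id = p.id AND c.salary > 155932

Result:
name        | salary
------------+-------
Engineering | 164677
Legal       | NULL  
HR          | NULL  
Marketing   | NULL  
Sales       | 167292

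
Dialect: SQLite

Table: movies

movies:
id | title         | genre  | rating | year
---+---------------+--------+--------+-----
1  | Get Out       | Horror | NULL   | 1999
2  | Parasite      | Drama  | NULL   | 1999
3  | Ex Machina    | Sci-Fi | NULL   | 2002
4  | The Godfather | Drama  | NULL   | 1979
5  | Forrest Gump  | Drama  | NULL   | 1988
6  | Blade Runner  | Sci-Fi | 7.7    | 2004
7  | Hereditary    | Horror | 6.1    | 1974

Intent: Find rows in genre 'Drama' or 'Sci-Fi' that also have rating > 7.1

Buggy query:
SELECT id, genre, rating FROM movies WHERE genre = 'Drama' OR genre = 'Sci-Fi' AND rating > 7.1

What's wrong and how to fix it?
Bug: AND binds tighter than OR, so this parses as genre = 'Drama' OR (genre = 'Sci-Fi' AND rating > 7.1)

Fix: Add parentheses around the OR so the AND applies to both alternatives

Corrected query:
SELECT id, genre, rating FROM movies WHERE (genre = 'Drama' OR genre = 'Sci-Fi') AND rating > 7.1

Result:
id | genre  | rating
---+--------+-------
6  | Sci-Fi | 7.7   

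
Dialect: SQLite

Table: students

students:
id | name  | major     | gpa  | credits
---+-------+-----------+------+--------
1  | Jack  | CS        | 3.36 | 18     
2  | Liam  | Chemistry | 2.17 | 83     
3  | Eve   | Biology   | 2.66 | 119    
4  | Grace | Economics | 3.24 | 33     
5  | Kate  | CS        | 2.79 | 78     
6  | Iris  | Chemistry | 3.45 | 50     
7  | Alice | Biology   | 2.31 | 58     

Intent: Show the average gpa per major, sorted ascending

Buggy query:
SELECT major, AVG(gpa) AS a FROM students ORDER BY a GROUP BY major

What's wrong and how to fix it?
Bug: GROUP BY must precede ORDER BY

Fix: Reorder: SELECT … FROM … GROUP BY … ORDER BY …

Corrected query:
SELECT major, AVG(gpa) AS a FROM students GROUP BY major ORDER BY a

Result:
major     | a    
----------+------
Biology   | 2.485
Chemistry | 2.81 
CS        | 3.075
Economics | 3.24 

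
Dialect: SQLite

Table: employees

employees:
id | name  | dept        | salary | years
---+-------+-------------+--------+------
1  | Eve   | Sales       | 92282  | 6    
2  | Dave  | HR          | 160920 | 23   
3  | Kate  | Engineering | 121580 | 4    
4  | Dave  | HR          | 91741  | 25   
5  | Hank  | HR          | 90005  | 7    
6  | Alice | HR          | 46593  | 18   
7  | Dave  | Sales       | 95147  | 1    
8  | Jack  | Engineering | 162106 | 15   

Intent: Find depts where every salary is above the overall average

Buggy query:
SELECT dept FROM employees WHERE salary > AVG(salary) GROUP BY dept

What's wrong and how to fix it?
Bug: WHERE evaluates per row before aggregation, so AVG() is unavailable

Fix: Compute the overall average in a scalar subquery and compare each group's MIN against it in HAVING

Corrected query:
SELECT dept FROM employees GROUP BY dept HAVING MIN(salary) > (SELECT AVG(salary) FROM employees)

Result:
dept       
-----------
Engineering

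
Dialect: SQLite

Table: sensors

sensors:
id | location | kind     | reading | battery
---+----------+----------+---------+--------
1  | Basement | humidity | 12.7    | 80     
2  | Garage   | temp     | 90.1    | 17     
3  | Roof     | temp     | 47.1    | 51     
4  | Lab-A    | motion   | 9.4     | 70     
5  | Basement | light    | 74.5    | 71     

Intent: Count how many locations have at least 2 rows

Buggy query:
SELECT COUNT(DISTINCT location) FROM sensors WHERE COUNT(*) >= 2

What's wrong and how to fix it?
Bug: WHERE filters individual rows, not groups, so a group-level COUNT is invalid there

Fix: Use a subquery that GROUPs and filters with HAVING, then count its rows

Corrected query:
SELECT COUNT(*) FROM (SELECT location FROM sensors GROUP BY location HAVING COUNT(*) >= 2)

Result:
COUNT(*)
--------
1       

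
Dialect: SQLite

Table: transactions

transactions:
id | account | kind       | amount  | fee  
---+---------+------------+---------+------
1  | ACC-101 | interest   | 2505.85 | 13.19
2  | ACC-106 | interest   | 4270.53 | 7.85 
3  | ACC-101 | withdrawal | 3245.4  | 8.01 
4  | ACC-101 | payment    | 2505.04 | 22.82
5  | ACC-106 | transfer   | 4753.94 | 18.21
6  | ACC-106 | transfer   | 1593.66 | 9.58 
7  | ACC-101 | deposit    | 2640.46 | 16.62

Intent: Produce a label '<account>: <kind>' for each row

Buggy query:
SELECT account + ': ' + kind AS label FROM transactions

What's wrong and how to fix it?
Bug: '+' is numeric addition; on text columns SQLite converts them to 0 instead of concatenating

Fix: Use the || operator for string concatenation

Corrected query:
SELECT account || ': ' || kind AS label FROM transactions

Result:
label              
-------------------
ACC-101: interest  
ACC-106: interest  
ACC-101: withdrawal
ACC-101: payment   
ACC-106: transfer  
ACC-106: transfer  
ACC-101: deposit   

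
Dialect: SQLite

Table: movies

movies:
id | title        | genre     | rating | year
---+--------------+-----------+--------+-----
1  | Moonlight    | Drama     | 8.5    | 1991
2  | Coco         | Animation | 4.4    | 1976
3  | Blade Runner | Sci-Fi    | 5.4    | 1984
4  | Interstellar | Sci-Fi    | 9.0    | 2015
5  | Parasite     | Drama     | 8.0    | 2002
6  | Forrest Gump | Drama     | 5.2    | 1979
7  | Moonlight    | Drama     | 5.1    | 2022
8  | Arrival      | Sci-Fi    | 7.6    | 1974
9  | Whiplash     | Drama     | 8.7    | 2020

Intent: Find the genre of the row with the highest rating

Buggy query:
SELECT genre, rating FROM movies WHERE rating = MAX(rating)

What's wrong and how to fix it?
Bug: MAX(rating) is an aggregate and cannot be used directly in WHERE

Fix: Wrap MAX in a scalar subquery so WHERE compares against a single value

Corrected query:
SELECT genre, rating FROM movies WHERE rating = (SELECT MAX(rating) FROM movies)

Result:
genre  | rating
-------+-------
Sci-Fi | 9     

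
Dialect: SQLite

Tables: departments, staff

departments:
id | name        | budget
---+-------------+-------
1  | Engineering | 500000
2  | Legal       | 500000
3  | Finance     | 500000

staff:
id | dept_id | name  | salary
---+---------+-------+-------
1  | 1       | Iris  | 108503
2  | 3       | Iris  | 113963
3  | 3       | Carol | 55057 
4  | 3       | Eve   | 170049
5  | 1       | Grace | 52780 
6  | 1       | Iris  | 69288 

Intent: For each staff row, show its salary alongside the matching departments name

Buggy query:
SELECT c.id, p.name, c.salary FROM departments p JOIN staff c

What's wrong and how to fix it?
Bug: JOIN with no ON clause produces a cartesian product; every staff row pairs with every departments row

Fix: Add ON c.dept_id = p.id to the JOIN

Corrected query:
SELECT c.id, p.name, c.salary FROM departments p JOIN staff c ON c.dept_id = p.id

Result:
id | name        | salary
---+-------------+-------
1  | Engineering | 108503
2  | Finance     | 113963
3  | Finance     | 55057 
4  | Finance     | 170049
5  | Engineering | 52780 
6  | Engineering | 69288 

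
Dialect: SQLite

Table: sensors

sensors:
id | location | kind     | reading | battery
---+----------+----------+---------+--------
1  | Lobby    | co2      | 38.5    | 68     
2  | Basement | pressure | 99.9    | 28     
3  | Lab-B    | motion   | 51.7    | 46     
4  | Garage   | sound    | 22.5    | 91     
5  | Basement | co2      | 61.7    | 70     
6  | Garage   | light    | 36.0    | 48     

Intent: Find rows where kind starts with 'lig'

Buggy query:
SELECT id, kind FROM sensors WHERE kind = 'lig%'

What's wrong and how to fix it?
Bug: Wildcards only work with LIKE; '=' treats '%' as a literal character

Fix: Use LIKE for wildcard pattern matching

Corrected query:
SELECT id, kind FROM sensors WHERE kind LIKE 'lig%'

Result:
id | kind 
---+------
6  | light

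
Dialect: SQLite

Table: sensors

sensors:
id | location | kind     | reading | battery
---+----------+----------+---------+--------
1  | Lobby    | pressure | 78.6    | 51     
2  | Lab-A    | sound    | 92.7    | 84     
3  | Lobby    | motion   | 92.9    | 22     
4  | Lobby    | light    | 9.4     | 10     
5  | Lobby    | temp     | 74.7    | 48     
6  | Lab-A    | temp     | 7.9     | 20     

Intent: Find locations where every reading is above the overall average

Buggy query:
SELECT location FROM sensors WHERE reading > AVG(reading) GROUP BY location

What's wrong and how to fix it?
Bug: AVG() is an aggregate; it can't sit directly in WHERE

Fix: Compute the overall average in a scalar subquery and compare each group's MIN against it in HAVING

Corrected query:
SELECT location FROM sensors GROUP BY location HAVING MIN(reading) > (SELECT AVG(reading) FROM sensors)

Result:
(no rows)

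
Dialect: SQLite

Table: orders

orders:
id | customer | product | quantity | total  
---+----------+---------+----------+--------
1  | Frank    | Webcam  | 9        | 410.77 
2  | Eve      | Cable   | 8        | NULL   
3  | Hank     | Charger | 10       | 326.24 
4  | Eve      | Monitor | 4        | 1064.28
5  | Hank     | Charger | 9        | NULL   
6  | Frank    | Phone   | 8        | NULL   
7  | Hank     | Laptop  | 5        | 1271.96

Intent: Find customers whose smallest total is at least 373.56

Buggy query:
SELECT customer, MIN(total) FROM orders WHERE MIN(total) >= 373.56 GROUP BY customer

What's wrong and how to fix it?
Bug: Aggregates like MIN are computed per group after WHERE runs

Fix: Replace WHERE with HAVING after the GROUP BY

Corrected query:
SELECT customer, MIN(total) FROM orders GROUP BY customer HAVING MIN(total) >= 373.56

Result:
customer | MIN(total)
---------+-----------
Eve      | 1064.28   
Frank    | 410.77    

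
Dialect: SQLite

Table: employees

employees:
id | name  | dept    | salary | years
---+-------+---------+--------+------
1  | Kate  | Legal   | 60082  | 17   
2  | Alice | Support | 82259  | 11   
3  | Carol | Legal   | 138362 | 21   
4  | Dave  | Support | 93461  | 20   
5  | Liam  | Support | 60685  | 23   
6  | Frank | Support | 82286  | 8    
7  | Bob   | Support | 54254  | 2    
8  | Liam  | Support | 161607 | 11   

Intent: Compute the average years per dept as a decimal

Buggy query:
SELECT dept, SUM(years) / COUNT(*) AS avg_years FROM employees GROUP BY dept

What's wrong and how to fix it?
Bug: Both operands are integers, so '/' performs integer division and truncates

Fix: Multiply by 1.0 (or CAST to REAL) to force floating-point division

Corrected query:
SELECT dept, SUM(years) * 1.0 / COUNT(*) AS avg_years FROM employees GROUP BY dept

Result:
dept    | avg_years
--------+----------
Legal   | 19       
Support | 12.5     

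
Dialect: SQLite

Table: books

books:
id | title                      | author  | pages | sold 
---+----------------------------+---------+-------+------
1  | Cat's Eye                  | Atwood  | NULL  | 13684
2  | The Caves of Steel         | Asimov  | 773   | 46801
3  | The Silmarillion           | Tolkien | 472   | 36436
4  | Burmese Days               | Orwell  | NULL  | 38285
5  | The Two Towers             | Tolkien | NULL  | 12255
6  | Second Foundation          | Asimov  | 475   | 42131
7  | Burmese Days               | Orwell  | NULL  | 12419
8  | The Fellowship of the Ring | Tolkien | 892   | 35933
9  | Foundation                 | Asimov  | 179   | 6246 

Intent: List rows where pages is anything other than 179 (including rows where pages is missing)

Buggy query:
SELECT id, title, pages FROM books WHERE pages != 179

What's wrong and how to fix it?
Bug: 'pages != 179' is unknown when pages is NULL, so NULL rows are silently excluded

Fix: Add an explicit OR pages IS NULL to include the missing-value rows

Corrected query:
SELECT id, title, pages FROM books WHERE pages != 179 OR pages IS NULL

Result:
id | title                      | pages
---+----------------------------+------
1  | Cat's Eye                  | NULL 
2  | The Caves of Steel         | 773  
3  | The Silmarillion           | 472  
4  | Burmese Days               | NULL 
5  | The Two Towers             | NULL 
6  | Second Foundation          | 475  
7  | Burmese Days               | NULL 
8  | The Fellowship of the Ring | 892  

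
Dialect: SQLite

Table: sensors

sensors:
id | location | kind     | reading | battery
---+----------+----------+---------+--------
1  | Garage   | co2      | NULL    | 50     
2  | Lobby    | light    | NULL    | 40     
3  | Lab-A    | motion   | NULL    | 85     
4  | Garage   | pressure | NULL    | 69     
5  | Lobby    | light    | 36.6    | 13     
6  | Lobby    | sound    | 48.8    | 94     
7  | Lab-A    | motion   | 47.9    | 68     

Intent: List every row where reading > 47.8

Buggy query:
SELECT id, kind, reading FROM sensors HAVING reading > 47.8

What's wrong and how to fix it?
Bug: This is a non-aggregate query (no GROUP BY, no aggregates), so in SQLite the HAVING clause is invalid here; a row-level condition belongs in WHERE

Fix: Use WHERE for row-level filtering

Corrected query:
SELECT id, kind, reading FROM sensors WHERE reading > 47.8

Result:
id | kind   | reading
---+--------+--------
6  | sound  | 48.8   
7  | motion | 47.9   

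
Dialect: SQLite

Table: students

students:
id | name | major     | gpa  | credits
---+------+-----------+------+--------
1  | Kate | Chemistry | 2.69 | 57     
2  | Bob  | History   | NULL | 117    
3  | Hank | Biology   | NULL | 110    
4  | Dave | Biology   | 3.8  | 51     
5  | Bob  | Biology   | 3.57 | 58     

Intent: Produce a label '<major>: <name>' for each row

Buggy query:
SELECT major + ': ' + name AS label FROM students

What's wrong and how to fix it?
Bug: '+' is numeric addition; on text columns SQLite converts them to 0 instead of concatenating

Fix: Replace + with || to concatenate text

Corrected query:
SELECT major || ': ' || name AS label FROM students

Result:
label          
---------------
Chemistry: Kate
History: Bob   
Biology: Hank  
Biology: Dave  
Biology: Bob   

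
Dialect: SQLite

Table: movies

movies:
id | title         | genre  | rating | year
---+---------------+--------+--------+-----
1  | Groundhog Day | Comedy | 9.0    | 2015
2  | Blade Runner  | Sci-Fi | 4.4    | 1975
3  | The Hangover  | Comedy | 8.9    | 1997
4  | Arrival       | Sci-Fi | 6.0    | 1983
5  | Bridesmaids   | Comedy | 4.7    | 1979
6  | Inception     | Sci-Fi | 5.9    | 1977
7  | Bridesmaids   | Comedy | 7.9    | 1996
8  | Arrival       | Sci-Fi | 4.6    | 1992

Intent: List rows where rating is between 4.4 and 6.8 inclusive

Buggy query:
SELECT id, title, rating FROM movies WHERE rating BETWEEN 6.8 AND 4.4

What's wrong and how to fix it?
Bug: The bounds are reversed; BETWEEN a AND b requires a <= b to match anything

Fix: Swap the bounds so the smaller value comes first

Corrected query:
SELECT id, title, rating FROM movies WHERE rating BETWEEN 4.4 AND 6.8

Result:
id | title        | rating
---+--------------+-------
2  | Blade Runner | 4.4   
4  | Arrival      | 6     
5  | Bridesmaids  | 4.7   
6  | Inception    | 5.9   
8  | Arrival      | 4.6   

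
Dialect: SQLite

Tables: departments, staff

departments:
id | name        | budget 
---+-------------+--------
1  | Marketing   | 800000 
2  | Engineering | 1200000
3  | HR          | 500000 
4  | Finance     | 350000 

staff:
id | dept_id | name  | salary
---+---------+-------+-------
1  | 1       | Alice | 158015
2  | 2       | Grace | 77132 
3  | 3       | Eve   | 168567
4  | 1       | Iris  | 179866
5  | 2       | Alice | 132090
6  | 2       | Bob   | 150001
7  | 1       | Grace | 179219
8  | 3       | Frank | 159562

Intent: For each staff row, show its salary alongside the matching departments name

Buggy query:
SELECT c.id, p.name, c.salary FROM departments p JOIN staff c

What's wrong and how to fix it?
Bug: Missing join condition: each staff row is matched to all departments rows instead of just its own

Fix: Add ON c.dept_id = p.id to the JOIN

Corrected query:
SELECT c.id, p.name, c.salary FROM departments p JOIN staff c ON c.dept_id = p.id

Result:
id | name        | salary
---+-------------+-------
1  | Marketing   | 158015
2  | Engineering | 77132 
3  | HR          | 168567
4  | Marketing   | 179866
5  | Engineering | 132090
6  | Engineering | 150001
7  | Marketing   | 179219
8  | HR          | 159562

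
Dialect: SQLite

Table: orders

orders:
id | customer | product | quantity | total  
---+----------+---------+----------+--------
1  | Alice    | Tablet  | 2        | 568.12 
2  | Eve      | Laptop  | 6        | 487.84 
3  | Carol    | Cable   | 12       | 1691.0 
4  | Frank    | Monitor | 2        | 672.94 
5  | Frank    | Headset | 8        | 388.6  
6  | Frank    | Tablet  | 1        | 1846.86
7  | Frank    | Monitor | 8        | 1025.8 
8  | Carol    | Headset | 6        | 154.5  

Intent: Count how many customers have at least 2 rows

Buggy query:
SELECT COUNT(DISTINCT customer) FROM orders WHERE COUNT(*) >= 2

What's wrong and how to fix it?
Bug: COUNT(*) cannot appear in WHERE; the per-group count doesn't exist yet

Fix: Group first with HAVING COUNT(*) >= 2, then COUNT the resulting groups

Corrected query:
SELECT COUNT(*) FROM (SELECT customer FROM orders GROUP BY customer HAVING COUNT(*) >= 2)

Result:
COUNT(*)
--------
2       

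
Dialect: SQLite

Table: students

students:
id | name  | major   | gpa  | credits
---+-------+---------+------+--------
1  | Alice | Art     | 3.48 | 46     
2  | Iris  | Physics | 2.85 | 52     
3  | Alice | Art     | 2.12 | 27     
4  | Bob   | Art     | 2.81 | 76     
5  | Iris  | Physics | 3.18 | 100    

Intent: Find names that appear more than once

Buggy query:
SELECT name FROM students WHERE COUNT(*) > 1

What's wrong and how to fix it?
Bug: COUNT(*) is an aggregate and cannot be used in WHERE

Fix: GROUP BY name, then filter groups with HAVING COUNT(*) > 1

Corrected query:
SELECT name FROM students GROUP BY name HAVING COUNT(*) > 1

Result:
name 
-----
Alice
Iris 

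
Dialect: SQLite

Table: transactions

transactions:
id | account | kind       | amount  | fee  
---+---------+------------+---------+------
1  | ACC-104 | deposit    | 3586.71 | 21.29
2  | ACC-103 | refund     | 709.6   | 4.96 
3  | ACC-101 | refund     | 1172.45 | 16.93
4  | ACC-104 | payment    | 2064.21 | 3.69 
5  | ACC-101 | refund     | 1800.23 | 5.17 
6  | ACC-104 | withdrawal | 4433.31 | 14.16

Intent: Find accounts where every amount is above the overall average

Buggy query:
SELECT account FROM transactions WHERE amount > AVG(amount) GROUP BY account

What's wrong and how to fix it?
Bug: AVG() is an aggregate; it can't sit directly in WHERE

Fix: Use a subquery for AVG and a HAVING MIN(...) filter so the condition holds for every row in the group

Corrected query:
SELECT account FROM transactions GROUP BY account HAVING MIN(amount) > (SELECT AVG(amount) FROM transactions)

Result:
(no rows)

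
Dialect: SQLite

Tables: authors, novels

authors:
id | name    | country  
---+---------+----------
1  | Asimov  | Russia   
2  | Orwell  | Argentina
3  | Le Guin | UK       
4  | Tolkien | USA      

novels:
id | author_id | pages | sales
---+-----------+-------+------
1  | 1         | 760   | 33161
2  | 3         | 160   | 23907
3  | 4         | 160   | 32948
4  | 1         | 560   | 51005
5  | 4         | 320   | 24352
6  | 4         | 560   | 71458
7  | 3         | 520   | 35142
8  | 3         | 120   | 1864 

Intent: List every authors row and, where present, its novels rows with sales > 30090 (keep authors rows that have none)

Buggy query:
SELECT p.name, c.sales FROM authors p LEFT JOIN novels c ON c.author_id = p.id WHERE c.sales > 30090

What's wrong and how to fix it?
Bug: A WHERE condition on the right-hand table after LEFT JOIN drops unmatched parents

Fix: Move the right-table condition into the ON clause so unmatched parents are kept

Corrected query:
SELECT p.name, c.sales FROM authors p LEFT JOIN novels c ON c.author_id = p.id AND c.sales > 30090

Result:
name    | sales
--------+------
Asimov  | 33161
Asimov  | 51005
Orwell  | NULL 
Le Guin | 35142
Tolkien | 32948
Tolkien | 71458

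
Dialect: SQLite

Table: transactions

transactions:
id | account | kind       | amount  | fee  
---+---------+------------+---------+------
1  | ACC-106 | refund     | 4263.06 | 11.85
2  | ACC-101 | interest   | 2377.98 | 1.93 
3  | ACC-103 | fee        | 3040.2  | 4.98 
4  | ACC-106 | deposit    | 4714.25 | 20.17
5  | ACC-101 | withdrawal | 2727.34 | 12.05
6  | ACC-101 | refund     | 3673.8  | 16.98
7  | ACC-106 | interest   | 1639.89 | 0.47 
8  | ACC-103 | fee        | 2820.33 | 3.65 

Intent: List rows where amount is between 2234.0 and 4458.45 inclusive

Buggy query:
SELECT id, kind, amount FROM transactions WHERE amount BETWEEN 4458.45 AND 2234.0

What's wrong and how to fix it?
Bug: The bounds are reversed; BETWEEN a AND b requires a <= b to match anything

Fix: Swap the bounds so the smaller value comes first

Corrected query:
SELECT id, kind, amount FROM transactions WHERE amount BETWEEN 2234.0 AND 4458.45

Result:
id | kind       | amount 
---+------------+--------
1  | refund     | 4263.06
2  | interest   | 2377.98
3  | fee        | 3040.2 
5  | withdrawal | 2727.34
6  | refund     | 3673.8 
8  | fee        | 2820.33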